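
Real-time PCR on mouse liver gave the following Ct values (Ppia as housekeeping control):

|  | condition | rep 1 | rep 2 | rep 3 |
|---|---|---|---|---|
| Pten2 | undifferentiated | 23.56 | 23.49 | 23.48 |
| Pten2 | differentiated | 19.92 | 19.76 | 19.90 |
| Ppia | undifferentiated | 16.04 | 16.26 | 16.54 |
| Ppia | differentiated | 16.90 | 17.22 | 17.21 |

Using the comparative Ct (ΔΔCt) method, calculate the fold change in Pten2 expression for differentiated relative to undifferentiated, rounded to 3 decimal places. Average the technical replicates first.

Mean Ct: Pten2 undifferentiated 23.510; Pten2 differentiated 19.860; Ppia undifferentiated 16.280; Ppia differentiated 17.110
ΔCt(undifferentiated) = 23.510 − 16.280 = 7.230
ΔCt(differentiated) = 19.860 − 17.110 = 2.750
ΔΔCt = 2.750 − 7.230 = -4.480
Fold change = 2^(−(-4.480)) = 2^4.480 = 22.3159

22.316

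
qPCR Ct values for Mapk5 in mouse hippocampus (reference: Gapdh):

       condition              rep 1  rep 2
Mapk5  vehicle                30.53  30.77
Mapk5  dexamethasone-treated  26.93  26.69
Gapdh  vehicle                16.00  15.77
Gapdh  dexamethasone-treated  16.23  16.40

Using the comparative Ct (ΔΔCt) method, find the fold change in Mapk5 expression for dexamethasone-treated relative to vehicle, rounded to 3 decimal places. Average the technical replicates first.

Mean Ct: Mapk5 vehicle 30.650; Mapk5 dexamethasone-treated 26.810; Gapdh vehicle 15.885; Gapdh dexamethasone-treated 16.315
ΔCt(vehicle) = 30.650 − 15.885 = 14.765
ΔCt(dexamethasone-treated) = 26.810 − 16.315 = 10.495
ΔΔCt = 10.495 − 14.765 = -4.270
Fold change = 2^(−(-4.270)) = 2^4.270 = 19.2929

19.293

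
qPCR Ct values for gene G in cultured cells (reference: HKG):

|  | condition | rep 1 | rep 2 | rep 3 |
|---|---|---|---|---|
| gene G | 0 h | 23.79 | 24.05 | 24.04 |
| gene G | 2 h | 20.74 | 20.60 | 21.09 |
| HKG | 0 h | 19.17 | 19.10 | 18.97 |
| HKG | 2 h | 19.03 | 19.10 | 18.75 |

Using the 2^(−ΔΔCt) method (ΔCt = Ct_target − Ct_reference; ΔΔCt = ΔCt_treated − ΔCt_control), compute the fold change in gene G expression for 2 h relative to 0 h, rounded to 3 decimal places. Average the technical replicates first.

8.168

Mean Ct: gene G 0 h 23.960; gene G 2 h 20.810; HKG 0 h 19.080; HKG 2 h 18.960
ΔCt(0 h) = 23.960 − 19.080 = 4.880
ΔCt(2 h) = 20.810 − 18.960 = 1.850
ΔΔCt = 1.850 − 4.880 = -3.030
Fold change = 2^(−(-3.030)) = 2^3.030 = 8.1681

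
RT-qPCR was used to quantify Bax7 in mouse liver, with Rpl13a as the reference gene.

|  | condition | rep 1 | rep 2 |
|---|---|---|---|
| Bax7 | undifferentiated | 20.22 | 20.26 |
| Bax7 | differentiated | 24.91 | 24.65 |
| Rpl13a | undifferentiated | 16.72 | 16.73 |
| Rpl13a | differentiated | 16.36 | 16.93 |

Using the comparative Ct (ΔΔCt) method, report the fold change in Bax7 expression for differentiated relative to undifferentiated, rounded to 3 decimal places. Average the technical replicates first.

0.041

Mean Ct: Bax7 undifferentiated 20.240; Bax7 differentiated 24.780; Rpl13a undifferentiated 16.725; Rpl13a differentiated 16.645
ΔCt(undifferentiated) = 20.240 − 16.725 = 3.515
ΔCt(differentiated) = 24.780 − 16.645 = 8.135
ΔΔCt = 8.135 − 3.515 = 4.620
Fold change = 2^(−4.620) = 0.0407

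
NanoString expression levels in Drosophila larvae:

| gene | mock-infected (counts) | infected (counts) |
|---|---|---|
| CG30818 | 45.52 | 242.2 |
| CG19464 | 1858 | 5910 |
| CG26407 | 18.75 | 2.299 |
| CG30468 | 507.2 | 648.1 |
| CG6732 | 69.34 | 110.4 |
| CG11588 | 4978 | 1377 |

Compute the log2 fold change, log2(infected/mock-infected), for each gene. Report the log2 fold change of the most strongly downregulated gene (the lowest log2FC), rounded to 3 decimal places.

-3.028

log2(242.2/45.52) = 2.412  (CG30818)
log2(5910/1858) = 1.669  (CG19464)
log2(2.299/18.75) = -3.028  (CG26407)
log2(648.1/507.2) = 0.354  (CG30468)
log2(110.4/69.34) = 0.671  (CG6732)
log2(1377/4978) = -1.854  (CG11588)
CG26407 is most strongly downregulated.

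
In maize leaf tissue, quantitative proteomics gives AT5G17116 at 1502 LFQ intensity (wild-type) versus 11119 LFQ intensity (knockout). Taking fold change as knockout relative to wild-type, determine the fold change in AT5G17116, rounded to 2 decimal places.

Fold change = 11119 / 1502 = 7.403
AT5G17116 is upregulated.

7.40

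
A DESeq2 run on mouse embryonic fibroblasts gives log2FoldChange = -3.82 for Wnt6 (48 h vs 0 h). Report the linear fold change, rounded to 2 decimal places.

0.07

Fold change = 2^(-3.82) = 0.071
That is, Wnt6 drops to 7.1% of the 0 h level.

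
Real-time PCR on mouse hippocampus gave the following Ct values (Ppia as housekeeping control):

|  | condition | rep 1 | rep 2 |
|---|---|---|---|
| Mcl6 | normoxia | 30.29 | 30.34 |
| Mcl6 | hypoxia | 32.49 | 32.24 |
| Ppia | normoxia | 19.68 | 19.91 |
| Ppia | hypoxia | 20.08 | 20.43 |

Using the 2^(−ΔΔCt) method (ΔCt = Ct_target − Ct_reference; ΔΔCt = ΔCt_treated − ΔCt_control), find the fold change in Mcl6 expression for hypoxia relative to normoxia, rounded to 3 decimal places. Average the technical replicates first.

Mean Ct: Mcl6 normoxia 30.315; Mcl6 hypoxia 32.365; Ppia normoxia 19.795; Ppia hypoxia 20.255
ΔCt(normoxia) = 30.315 − 19.795 = 10.520
ΔCt(hypoxia) = 32.365 − 20.255 = 12.110
ΔΔCt = 12.110 − 10.520 = 1.590
Fold change = 2^(−1.590) = 0.3322

0.332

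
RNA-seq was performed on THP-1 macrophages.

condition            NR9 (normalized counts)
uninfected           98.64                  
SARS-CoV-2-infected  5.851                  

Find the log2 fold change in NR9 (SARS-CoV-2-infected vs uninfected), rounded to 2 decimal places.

-4.08

Fold change = 5.851 / 98.64 = 0.0593
log2(0.0593) = -4.075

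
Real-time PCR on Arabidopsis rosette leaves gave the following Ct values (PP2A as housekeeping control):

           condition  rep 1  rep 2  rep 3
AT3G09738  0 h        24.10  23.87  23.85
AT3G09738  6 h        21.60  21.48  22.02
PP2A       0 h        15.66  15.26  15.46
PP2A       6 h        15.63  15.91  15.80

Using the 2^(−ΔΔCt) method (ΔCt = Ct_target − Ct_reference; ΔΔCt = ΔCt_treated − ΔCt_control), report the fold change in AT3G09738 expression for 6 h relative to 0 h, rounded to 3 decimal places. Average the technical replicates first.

Mean Ct: AT3G09738 0 h 23.940; AT3G09738 6 h 21.700; PP2A 0 h 15.460; PP2A 6 h 15.780
ΔCt(0 h) = 23.940 − 15.460 = 8.480
ΔCt(6 h) = 21.700 − 15.780 = 5.920
ΔΔCt = 5.920 − 8.480 = -2.560
Fold change = 2^(−(-2.560)) = 2^2.560 = 5.8971

5.897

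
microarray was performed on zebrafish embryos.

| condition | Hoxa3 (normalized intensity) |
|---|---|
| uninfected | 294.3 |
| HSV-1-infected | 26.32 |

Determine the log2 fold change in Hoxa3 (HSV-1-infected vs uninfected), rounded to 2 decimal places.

-3.48

Fold change = 26.32 / 294.3 = 0.0894
log2(0.0894) = -3.483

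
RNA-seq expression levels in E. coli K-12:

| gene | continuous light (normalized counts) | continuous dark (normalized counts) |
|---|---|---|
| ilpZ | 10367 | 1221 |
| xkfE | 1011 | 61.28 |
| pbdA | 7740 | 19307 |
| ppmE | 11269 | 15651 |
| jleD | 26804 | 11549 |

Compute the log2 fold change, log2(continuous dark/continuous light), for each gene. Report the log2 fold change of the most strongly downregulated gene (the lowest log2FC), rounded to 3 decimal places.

-4.044

log2(1221/10367) = -3.086  (ilpZ)
log2(61.28/1011) = -4.044  (xkfE)
log2(19307/7740) = 1.319  (pbdA)
log2(15651/11269) = 0.474  (ppmE)
log2(11549/26804) = -1.215  (jleD)
xkfE is most strongly downregulated.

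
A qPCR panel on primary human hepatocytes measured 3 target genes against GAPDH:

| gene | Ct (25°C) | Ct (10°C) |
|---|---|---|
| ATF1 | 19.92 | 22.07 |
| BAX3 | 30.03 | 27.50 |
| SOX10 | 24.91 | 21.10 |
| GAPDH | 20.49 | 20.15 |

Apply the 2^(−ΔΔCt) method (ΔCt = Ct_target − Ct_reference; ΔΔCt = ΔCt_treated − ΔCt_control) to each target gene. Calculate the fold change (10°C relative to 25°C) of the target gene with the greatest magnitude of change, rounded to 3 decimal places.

11.081

ATF1: ΔΔCt = (22.07−20.15) − (19.92−20.49) = 1.92 − (-0.57) = 2.49; fold change = 2^-2.49 = 0.178
BAX3: ΔΔCt = (27.50−20.15) − (30.03−20.49) = 7.35 − 9.54 = -2.19; fold change = 2^2.19 = 4.563
SOX10: ΔΔCt = (21.10−20.15) − (24.91−20.49) = 0.95 − 4.42 = -3.47; fold change = 2^3.47 = 11.081
SOX10 has the largest |ΔΔCt| = 3.47.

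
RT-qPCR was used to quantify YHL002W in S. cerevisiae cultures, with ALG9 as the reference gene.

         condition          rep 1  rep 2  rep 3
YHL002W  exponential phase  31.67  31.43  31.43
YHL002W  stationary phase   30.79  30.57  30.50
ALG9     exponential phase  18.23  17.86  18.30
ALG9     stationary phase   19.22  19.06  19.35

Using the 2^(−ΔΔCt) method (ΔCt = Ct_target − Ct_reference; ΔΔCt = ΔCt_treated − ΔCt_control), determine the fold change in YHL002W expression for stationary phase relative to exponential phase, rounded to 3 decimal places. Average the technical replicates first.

3.918

Mean Ct: YHL002W exponential phase 31.510; YHL002W stationary phase 30.620; ALG9 exponential phase 18.130; ALG9 stationary phase 19.210
ΔCt(exponential phase) = 31.510 − 18.130 = 13.380
ΔCt(stationary phase) = 30.620 − 19.210 = 11.410
ΔΔCt = 11.410 − 13.380 = -1.970
Fold change = 2^(−(-1.970)) = 2^1.970 = 3.9177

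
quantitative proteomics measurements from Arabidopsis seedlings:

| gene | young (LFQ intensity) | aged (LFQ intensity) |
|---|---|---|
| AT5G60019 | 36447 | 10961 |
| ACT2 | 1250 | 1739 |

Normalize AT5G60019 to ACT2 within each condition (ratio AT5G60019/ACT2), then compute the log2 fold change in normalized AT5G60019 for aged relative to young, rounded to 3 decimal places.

-2.210

AT5G60019/ACT2 (young) = 36447 / 1250 = 29.158
AT5G60019/ACT2 (aged) = 10961 / 1739 = 6.303
Fold change = 6.303 / 29.158 = 0.2162
log2(0.2162) = -2.2098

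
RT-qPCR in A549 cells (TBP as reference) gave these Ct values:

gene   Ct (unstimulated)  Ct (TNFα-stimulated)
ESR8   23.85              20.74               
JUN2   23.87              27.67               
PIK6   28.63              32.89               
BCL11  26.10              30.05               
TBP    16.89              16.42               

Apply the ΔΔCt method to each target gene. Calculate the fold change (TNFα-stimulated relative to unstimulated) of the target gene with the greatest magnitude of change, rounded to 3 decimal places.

ESR8: ΔΔCt = (20.74−16.42) − (23.85−16.89) = 4.32 − 6.96 = -2.64; fold change = 2^2.64 = 6.233
JUN2: ΔΔCt = (27.67−16.42) − (23.87−16.89) = 11.25 − 6.98 = 4.27; fold change = 2^-4.27 = 0.052
PIK6: ΔΔCt = (32.89−16.42) − (28.63−16.89) = 16.47 − 11.74 = 4.73; fold change = 2^-4.73 = 0.038
BCL11: ΔΔCt = (30.05−16.42) − (26.10−16.89) = 13.63 − 9.21 = 4.42; fold change = 2^-4.42 = 0.047
PIK6 has the largest |ΔΔCt| = 4.73.

0.038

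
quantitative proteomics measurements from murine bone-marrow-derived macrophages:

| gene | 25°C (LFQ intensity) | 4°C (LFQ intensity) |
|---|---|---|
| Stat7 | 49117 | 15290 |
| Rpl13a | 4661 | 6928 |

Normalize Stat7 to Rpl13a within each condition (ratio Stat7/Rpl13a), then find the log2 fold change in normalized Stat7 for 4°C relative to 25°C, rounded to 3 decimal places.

-2.255

Stat7/Rpl13a (25°C) = 49117 / 4661 = 10.538
Stat7/Rpl13a (4°C) = 15290 / 6928 = 2.207
Fold change = 2.207 / 10.538 = 0.2094
log2(0.2094) = -2.2554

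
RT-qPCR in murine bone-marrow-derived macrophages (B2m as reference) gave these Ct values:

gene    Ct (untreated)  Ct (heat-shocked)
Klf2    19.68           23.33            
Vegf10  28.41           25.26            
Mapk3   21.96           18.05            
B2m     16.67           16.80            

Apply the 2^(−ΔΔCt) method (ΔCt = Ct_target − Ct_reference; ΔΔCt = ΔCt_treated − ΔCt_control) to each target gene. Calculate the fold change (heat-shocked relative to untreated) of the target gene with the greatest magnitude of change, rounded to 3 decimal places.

Klf2: ΔΔCt = (23.33−16.80) − (19.68−16.67) = 6.53 − 3.01 = 3.52; fold change = 2^-3.52 = 0.087
Vegf10: ΔΔCt = (25.26−16.80) − (28.41−16.67) = 8.46 − 11.74 = -3.28; fold change = 2^3.28 = 9.714
Mapk3: ΔΔCt = (18.05−16.80) − (21.96−16.67) = 1.25 − 5.29 = -4.04; fold change = 2^4.04 = 16.450
Mapk3 has the largest |ΔΔCt| = 4.04.

16.450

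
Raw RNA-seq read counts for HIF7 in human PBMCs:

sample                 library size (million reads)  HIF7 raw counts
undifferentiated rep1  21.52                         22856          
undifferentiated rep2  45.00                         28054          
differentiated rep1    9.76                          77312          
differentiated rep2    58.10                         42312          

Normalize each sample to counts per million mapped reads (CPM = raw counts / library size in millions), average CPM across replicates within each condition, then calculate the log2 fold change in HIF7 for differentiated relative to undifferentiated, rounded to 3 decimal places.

CPM(undifferentiated rep1) = 22856 / 21.52 = 1062.0818
CPM(undifferentiated rep2) = 28054 / 45.00 = 623.4222
CPM(differentiated rep1) = 77312 / 9.76 = 7921.3115
CPM(differentiated rep2) = 42312 / 58.10 = 728.2616
mean CPM(undifferentiated) = 842.7520; mean CPM(differentiated) = 4324.7865
Fold change = 4324.7865 / 842.7520 = 5.13174
log2(5.13174) = 2.3594

2.359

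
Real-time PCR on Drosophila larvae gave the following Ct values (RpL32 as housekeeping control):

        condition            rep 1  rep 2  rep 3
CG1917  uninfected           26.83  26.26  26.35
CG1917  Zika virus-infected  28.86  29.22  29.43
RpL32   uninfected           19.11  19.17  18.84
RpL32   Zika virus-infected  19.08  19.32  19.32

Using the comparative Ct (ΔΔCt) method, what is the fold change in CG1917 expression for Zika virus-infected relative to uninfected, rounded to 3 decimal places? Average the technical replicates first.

0.178

Mean Ct: CG1917 uninfected 26.480; CG1917 Zika virus-infected 29.170; RpL32 uninfected 19.040; RpL32 Zika virus-infected 19.240
ΔCt(uninfected) = 26.480 − 19.040 = 7.440
ΔCt(Zika virus-infected) = 29.170 − 19.240 = 9.930
ΔΔCt = 9.930 − 7.440 = 2.490
Fold change = 2^(−2.490) = 0.1780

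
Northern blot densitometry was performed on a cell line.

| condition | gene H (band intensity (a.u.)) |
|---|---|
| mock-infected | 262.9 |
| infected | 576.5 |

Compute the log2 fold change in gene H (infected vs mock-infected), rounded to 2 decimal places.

Fold change = 576.5 / 262.9 = 2.1928
log2(2.1928) = 1.133

1.13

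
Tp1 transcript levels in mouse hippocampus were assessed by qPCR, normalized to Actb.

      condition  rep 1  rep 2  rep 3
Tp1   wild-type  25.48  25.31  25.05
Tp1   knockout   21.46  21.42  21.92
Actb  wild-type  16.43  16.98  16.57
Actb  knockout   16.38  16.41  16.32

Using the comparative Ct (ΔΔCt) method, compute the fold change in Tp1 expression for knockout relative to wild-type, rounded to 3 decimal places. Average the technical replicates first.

Mean Ct: Tp1 wild-type 25.280; Tp1 knockout 21.600; Actb wild-type 16.660; Actb knockout 16.370
ΔCt(wild-type) = 25.280 − 16.660 = 8.620
ΔCt(knockout) = 21.600 − 16.370 = 5.230
ΔΔCt = 5.230 − 8.620 = -3.390
Fold change = 2^(−(-3.390)) = 2^3.390 = 10.4831

10.483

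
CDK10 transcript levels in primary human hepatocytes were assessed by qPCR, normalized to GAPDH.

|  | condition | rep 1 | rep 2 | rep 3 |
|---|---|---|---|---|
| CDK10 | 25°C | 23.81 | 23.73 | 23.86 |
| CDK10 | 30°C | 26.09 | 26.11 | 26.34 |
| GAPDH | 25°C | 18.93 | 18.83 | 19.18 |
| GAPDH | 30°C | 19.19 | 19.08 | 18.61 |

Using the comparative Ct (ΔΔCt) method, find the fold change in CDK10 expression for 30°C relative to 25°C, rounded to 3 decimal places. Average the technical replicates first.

0.189

Mean Ct: CDK10 25°C 23.800; CDK10 30°C 26.180; GAPDH 25°C 18.980; GAPDH 30°C 18.960
ΔCt(25°C) = 23.800 − 18.980 = 4.820
ΔCt(30°C) = 26.180 − 18.960 = 7.220
ΔΔCt = 7.220 − 4.820 = 2.400
Fold change = 2^(−2.400) = 0.1895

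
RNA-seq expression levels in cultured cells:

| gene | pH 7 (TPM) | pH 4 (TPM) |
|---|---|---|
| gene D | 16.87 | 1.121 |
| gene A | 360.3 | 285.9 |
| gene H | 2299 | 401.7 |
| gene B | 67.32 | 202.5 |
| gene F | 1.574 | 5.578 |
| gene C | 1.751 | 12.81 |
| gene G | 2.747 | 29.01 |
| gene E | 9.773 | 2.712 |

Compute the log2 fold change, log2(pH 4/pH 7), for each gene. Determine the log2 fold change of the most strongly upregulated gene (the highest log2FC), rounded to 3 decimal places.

log2(1.121/16.87) = -3.912  (gene D)
log2(285.9/360.3) = -0.334  (gene A)
log2(401.7/2299) = -2.517  (gene H)
log2(202.5/67.32) = 1.589  (gene B)
log2(5.578/1.574) = 1.825  (gene F)
log2(12.81/1.751) = 2.871  (gene C)
log2(29.01/2.747) = 3.401  (gene G)
log2(2.712/9.773) = -1.849  (gene E)
gene G is most strongly upregulated.

3.401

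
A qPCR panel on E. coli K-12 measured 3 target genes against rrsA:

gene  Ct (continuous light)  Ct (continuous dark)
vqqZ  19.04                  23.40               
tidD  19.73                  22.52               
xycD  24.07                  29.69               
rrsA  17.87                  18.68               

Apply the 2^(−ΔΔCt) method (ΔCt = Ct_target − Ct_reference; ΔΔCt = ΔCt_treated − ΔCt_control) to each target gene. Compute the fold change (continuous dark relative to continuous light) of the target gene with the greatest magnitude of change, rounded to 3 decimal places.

vqqZ: ΔΔCt = (23.40−18.68) − (19.04−17.87) = 4.72 − 1.17 = 3.55; fold change = 2^-3.55 = 0.085
tidD: ΔΔCt = (22.52−18.68) − (19.73−17.87) = 3.84 − 1.86 = 1.98; fold change = 2^-1.98 = 0.253
xycD: ΔΔCt = (29.69−18.68) − (24.07−17.87) = 11.01 − 6.20 = 4.81; fold change = 2^-4.81 = 0.036
xycD has the largest |ΔΔCt| = 4.81.

0.036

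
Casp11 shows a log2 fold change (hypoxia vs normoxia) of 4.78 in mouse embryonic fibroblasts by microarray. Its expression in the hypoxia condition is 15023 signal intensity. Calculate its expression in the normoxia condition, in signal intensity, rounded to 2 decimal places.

546.81

Fold change = 2^(4.78) = 27.4741
normoxia expression = 15023 / 27.4741 = 546.81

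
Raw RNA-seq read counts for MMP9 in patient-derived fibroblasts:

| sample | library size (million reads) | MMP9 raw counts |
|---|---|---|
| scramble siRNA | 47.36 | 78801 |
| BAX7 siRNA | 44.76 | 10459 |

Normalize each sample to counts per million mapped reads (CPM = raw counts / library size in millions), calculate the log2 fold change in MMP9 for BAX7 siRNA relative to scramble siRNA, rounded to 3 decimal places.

-2.832

CPM(scramble siRNA) = 78801 / 47.36 = 1663.8725
CPM(BAX7 siRNA) = 10459 / 44.76 = 233.6685
Fold change = 233.6685 / 1663.8725 = 0.14044
log2(0.14044) = -2.8320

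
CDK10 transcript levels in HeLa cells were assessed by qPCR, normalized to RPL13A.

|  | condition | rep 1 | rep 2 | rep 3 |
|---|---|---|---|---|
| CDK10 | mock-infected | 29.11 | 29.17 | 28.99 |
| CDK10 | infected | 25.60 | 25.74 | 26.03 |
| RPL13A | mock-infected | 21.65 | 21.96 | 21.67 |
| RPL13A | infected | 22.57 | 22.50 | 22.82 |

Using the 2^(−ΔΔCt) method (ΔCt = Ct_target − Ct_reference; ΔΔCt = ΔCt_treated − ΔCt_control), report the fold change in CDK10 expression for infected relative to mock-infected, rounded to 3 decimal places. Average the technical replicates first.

18.001

Mean Ct: CDK10 mock-infected 29.090; CDK10 infected 25.790; RPL13A mock-infected 21.760; RPL13A infected 22.630
ΔCt(mock-infected) = 29.090 − 21.760 = 7.330
ΔCt(infected) = 25.790 − 22.630 = 3.160
ΔΔCt = 3.160 − 7.330 = -4.170
Fold change = 2^(−(-4.170)) = 2^4.170 = 18.0009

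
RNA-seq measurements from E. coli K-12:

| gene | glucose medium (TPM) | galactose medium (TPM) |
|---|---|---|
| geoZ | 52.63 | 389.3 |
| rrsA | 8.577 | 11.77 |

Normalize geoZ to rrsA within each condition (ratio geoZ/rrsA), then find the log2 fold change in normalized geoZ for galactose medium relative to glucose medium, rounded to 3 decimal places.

2.430

geoZ/rrsA (glucose medium) = 52.63 / 8.577 = 6.1362
geoZ/rrsA (galactose medium) = 389.3 / 11.77 = 33.076
Fold change = 33.076 / 6.1362 = 5.3903
log2(5.3903) = 2.4304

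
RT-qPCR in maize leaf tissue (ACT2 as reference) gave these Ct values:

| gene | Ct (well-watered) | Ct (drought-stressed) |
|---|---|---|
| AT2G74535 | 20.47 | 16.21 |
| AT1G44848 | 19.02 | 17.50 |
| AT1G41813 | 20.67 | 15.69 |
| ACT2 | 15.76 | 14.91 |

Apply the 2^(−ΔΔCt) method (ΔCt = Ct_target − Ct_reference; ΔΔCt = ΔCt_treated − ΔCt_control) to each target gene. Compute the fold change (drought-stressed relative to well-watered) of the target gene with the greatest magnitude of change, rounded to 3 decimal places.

AT2G74535: ΔΔCt = (16.21−14.91) − (20.47−15.76) = 1.30 − 4.71 = -3.41; fold change = 2^3.41 = 10.629
AT1G44848: ΔΔCt = (17.50−14.91) − (19.02−15.76) = 2.59 − 3.26 = -0.67; fold change = 2^0.67 = 1.591
AT1G41813: ΔΔCt = (15.69−14.91) − (20.67−15.76) = 0.78 − 4.91 = -4.13; fold change = 2^4.13 = 17.509
AT1G41813 has the largest |ΔΔCt| = 4.13.

17.509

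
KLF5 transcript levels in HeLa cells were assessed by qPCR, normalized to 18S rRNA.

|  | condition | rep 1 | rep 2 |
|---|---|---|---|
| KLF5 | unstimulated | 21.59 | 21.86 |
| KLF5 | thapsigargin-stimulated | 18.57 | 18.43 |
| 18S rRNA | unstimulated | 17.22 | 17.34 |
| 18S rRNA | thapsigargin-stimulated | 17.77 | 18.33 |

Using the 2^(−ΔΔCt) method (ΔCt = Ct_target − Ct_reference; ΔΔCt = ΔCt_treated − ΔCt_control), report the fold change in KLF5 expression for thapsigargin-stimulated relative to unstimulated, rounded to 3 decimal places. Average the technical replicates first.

15.945

Mean Ct: KLF5 unstimulated 21.725; KLF5 thapsigargin-stimulated 18.500; 18S rRNA unstimulated 17.280; 18S rRNA thapsigargin-stimulated 18.050
ΔCt(unstimulated) = 21.725 − 17.280 = 4.445
ΔCt(thapsigargin-stimulated) = 18.500 − 18.050 = 0.450
ΔΔCt = 0.450 − 4.445 = -3.995
Fold change = 2^(−(-3.995)) = 2^3.995 = 15.9446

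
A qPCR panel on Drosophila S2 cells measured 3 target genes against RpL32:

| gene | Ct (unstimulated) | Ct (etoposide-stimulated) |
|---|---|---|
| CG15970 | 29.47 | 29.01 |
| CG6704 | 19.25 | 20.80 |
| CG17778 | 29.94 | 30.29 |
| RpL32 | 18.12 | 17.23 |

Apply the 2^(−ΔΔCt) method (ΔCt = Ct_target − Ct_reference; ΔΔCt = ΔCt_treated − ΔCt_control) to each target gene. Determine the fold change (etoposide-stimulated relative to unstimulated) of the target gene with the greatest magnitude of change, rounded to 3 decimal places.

CG15970: ΔΔCt = (29.01−17.23) − (29.47−18.12) = 11.78 − 11.35 = 0.43; fold change = 2^-0.43 = 0.742
CG6704: ΔΔCt = (20.80−17.23) − (19.25−18.12) = 3.57 − 1.13 = 2.44; fold change = 2^-2.44 = 0.184
CG17778: ΔΔCt = (30.29−17.23) − (29.94−18.12) = 13.06 − 11.82 = 1.24; fold change = 2^-1.24 = 0.423
CG6704 has the largest |ΔΔCt| = 2.44.

0.184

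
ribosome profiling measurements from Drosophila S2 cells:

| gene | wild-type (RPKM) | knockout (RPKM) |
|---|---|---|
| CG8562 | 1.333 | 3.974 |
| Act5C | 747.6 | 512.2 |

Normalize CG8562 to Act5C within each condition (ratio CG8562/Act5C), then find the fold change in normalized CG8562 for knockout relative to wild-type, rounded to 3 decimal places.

4.351

CG8562/Act5C (wild-type) = 1.333 / 747.6 = 0.001783
CG8562/Act5C (knockout) = 3.974 / 512.2 = 0.0077587
Fold change = 0.0077587 / 0.001783 = 4.3514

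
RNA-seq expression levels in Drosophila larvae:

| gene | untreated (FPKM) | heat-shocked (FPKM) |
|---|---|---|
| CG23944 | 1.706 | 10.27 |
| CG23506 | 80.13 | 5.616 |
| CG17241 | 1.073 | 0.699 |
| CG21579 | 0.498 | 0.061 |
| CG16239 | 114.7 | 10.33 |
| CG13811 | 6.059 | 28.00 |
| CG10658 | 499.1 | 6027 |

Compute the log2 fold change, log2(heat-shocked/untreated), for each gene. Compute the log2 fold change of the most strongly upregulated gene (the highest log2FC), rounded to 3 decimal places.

log2(10.27/1.706) = 2.590  (CG23944)
log2(5.616/80.13) = -3.835  (CG23506)
log2(0.699/1.073) = -0.618  (CG17241)
log2(0.061/0.498) = -3.029  (CG21579)
log2(10.33/114.7) = -3.473  (CG16239)
log2(28.00/6.059) = 2.208  (CG13811)
log2(6027/499.1) = 3.594  (CG10658)
CG10658 is most strongly upregulated.

3.594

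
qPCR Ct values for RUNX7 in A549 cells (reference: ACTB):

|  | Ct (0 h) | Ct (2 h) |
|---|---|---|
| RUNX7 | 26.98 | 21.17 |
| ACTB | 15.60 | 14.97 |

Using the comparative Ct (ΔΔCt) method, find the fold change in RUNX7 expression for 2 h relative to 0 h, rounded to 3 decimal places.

36.252

ΔCt(0 h) = 26.980 − 15.600 = 11.380
ΔCt(2 h) = 21.170 − 14.970 = 6.200
ΔΔCt = 6.200 − 11.380 = -5.180
Fold change = 2^(−(-5.180)) = 2^5.180 = 36.2523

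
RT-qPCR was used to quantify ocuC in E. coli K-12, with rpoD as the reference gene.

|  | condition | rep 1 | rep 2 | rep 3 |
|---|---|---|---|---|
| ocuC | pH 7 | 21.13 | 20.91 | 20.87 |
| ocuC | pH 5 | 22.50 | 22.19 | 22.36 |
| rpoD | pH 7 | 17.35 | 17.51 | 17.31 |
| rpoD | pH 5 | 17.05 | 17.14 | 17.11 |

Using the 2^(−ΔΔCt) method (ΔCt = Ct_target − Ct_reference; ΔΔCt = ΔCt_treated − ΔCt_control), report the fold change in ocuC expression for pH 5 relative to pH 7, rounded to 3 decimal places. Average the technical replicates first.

Mean Ct: ocuC pH 7 20.970; ocuC pH 5 22.350; rpoD pH 7 17.390; rpoD pH 5 17.100
ΔCt(pH 7) = 20.970 − 17.390 = 3.580
ΔCt(pH 5) = 22.350 − 17.100 = 5.250
ΔΔCt = 5.250 − 3.580 = 1.670
Fold change = 2^(−1.670) = 0.3143

0.314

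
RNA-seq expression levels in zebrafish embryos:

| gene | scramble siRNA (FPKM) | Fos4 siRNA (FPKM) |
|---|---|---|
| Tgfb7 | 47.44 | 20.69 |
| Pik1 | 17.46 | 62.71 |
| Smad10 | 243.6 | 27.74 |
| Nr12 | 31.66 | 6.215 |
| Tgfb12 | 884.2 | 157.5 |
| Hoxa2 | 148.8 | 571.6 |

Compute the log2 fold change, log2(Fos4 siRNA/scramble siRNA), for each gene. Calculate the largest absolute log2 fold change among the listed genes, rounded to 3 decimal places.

3.134

log2(20.69/47.44) = -1.197  (Tgfb7)
log2(62.71/17.46) = 1.845  (Pik1)
log2(27.74/243.6) = -3.134  (Smad10)
log2(6.215/31.66) = -2.349  (Nr12)
log2(157.5/884.2) = -2.489  (Tgfb12)
log2(571.6/148.8) = 1.942  (Hoxa2)
The largest magnitude belongs to Smad10.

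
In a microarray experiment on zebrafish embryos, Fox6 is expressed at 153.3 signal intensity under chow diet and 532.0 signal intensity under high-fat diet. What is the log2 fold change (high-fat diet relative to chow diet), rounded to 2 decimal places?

1.80

Fold change = 532.0 / 153.3 = 3.4703
log2(3.4703) = 1.795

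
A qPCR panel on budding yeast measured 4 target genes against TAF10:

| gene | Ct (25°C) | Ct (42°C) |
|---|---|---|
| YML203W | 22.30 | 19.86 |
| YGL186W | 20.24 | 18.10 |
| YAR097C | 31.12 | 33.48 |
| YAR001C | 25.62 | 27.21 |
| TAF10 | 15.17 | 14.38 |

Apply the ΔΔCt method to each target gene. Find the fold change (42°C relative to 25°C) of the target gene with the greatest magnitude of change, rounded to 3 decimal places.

YML203W: ΔΔCt = (19.86−14.38) − (22.30−15.17) = 5.48 − 7.13 = -1.65; fold change = 2^1.65 = 3.138
YGL186W: ΔΔCt = (18.10−14.38) − (20.24−15.17) = 3.72 − 5.07 = -1.35; fold change = 2^1.35 = 2.549
YAR097C: ΔΔCt = (33.48−14.38) − (31.12−15.17) = 19.10 − 15.95 = 3.15; fold change = 2^-3.15 = 0.113
YAR001C: ΔΔCt = (27.21−14.38) − (25.62−15.17) = 12.83 − 10.45 = 2.38; fold change = 2^-2.38 = 0.192
YAR097C has the largest |ΔΔCt| = 3.15.

0.113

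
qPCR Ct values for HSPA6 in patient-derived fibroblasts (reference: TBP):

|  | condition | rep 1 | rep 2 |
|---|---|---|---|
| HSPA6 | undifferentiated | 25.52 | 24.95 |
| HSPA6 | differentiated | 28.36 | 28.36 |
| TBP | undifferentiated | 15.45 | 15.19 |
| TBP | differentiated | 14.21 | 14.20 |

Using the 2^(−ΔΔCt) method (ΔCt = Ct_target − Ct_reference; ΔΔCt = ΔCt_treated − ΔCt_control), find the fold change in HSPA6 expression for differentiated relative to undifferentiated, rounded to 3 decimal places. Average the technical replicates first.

Mean Ct: HSPA6 undifferentiated 25.235; HSPA6 differentiated 28.360; TBP undifferentiated 15.320; TBP differentiated 14.205
ΔCt(undifferentiated) = 25.235 − 15.320 = 9.915
ΔCt(differentiated) = 28.360 − 14.205 = 14.155
ΔΔCt = 14.155 − 9.915 = 4.240
Fold change = 2^(−4.240) = 0.0529

0.053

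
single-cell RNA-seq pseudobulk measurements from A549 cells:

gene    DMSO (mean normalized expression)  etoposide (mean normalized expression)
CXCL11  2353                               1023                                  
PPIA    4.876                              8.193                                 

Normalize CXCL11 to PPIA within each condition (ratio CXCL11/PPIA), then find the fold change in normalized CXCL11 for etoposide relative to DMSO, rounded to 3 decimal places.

CXCL11/PPIA (DMSO) = 2353 / 4.876 = 482.57
CXCL11/PPIA (etoposide) = 1023 / 8.193 = 124.86
Fold change = 124.86 / 482.57 = 0.2587

0.259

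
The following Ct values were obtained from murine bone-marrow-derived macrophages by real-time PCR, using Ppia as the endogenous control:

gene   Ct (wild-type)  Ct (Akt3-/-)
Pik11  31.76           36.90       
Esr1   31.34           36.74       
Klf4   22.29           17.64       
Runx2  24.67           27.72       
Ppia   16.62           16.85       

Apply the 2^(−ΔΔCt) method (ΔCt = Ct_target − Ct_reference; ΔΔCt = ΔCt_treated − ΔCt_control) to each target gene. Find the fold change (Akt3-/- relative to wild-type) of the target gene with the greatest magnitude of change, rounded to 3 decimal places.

Pik11: ΔΔCt = (36.90−16.85) − (31.76−16.62) = 20.05 − 15.14 = 4.91; fold change = 2^-4.91 = 0.033
Esr1: ΔΔCt = (36.74−16.85) − (31.34−16.62) = 19.89 − 14.72 = 5.17; fold change = 2^-5.17 = 0.028
Klf4: ΔΔCt = (17.64−16.85) − (22.29−16.62) = 0.79 − 5.67 = -4.88; fold change = 2^4.88 = 29.446
Runx2: ΔΔCt = (27.72−16.85) − (24.67−16.62) = 10.87 − 8.05 = 2.82; fold change = 2^-2.82 = 0.142
Esr1 has the largest |ΔΔCt| = 5.17.

0.028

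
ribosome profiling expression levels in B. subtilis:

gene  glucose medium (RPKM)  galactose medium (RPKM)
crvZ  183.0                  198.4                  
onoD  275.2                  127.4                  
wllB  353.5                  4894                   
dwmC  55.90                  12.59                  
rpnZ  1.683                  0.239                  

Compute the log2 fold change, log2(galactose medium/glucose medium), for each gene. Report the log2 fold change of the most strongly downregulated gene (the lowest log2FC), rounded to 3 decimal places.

log2(198.4/183.0) = 0.117  (crvZ)
log2(127.4/275.2) = -1.111  (onoD)
log2(4894/353.5) = 3.791  (wllB)
log2(12.59/55.90) = -2.151  (dwmC)
log2(0.239/1.683) = -2.816  (rpnZ)
rpnZ is most strongly downregulated.

-2.816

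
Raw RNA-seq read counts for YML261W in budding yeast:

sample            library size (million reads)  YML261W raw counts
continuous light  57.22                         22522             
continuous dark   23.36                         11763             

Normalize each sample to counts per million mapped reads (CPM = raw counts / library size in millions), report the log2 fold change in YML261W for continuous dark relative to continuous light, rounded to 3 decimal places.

0.355

CPM(continuous light) = 22522 / 57.22 = 393.6036
CPM(continuous dark) = 11763 / 23.36 = 503.5531
Fold change = 503.5531 / 393.6036 = 1.27934
log2(1.27934) = 0.3554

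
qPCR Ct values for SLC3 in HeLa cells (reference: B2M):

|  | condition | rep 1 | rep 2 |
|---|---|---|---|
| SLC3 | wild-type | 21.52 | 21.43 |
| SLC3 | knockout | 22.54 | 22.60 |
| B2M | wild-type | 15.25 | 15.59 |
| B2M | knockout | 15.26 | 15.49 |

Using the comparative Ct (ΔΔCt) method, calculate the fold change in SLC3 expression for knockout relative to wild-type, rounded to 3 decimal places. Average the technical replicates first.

0.454

Mean Ct: SLC3 wild-type 21.475; SLC3 knockout 22.570; B2M wild-type 15.420; B2M knockout 15.375
ΔCt(wild-type) = 21.475 − 15.420 = 6.055
ΔCt(knockout) = 22.570 − 15.375 = 7.195
ΔΔCt = 7.195 − 6.055 = 1.140
Fold change = 2^(−1.140) = 0.4538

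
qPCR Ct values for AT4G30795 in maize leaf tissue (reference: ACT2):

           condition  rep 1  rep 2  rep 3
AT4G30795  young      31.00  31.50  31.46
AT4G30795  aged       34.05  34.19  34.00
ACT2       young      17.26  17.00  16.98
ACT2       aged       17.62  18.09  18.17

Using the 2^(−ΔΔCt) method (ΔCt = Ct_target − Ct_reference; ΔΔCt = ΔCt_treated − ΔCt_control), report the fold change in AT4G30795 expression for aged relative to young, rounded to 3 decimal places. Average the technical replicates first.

0.272

Mean Ct: AT4G30795 young 31.320; AT4G30795 aged 34.080; ACT2 young 17.080; ACT2 aged 17.960
ΔCt(young) = 31.320 − 17.080 = 14.240
ΔCt(aged) = 34.080 − 17.960 = 16.120
ΔΔCt = 16.120 − 14.240 = 1.880
Fold change = 2^(−1.880) = 0.2717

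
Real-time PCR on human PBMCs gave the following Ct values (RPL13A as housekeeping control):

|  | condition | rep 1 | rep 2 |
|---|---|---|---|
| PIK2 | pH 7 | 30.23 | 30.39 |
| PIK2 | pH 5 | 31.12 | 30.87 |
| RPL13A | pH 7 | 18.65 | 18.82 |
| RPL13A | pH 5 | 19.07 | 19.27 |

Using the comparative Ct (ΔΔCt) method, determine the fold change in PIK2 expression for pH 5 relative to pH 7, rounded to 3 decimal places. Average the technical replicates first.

0.841

Mean Ct: PIK2 pH 7 30.310; PIK2 pH 5 30.995; RPL13A pH 7 18.735; RPL13A pH 5 19.170
ΔCt(pH 7) = 30.310 − 18.735 = 11.575
ΔCt(pH 5) = 30.995 − 19.170 = 11.825
ΔΔCt = 11.825 − 11.575 = 0.250
Fold change = 2^(−0.250) = 0.8409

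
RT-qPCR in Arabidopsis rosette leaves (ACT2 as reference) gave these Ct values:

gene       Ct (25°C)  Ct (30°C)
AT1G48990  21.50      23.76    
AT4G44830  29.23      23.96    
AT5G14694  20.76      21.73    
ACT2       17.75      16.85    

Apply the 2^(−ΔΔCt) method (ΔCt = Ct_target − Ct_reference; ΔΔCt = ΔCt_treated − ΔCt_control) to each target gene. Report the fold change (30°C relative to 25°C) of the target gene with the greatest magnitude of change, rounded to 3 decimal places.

AT1G48990: ΔΔCt = (23.76−16.85) − (21.50−17.75) = 6.91 − 3.75 = 3.16; fold change = 2^-3.16 = 0.112
AT4G44830: ΔΔCt = (23.96−16.85) − (29.23−17.75) = 7.11 − 11.48 = -4.37; fold change = 2^4.37 = 20.678
AT5G14694: ΔΔCt = (21.73−16.85) − (20.76−17.75) = 4.88 − 3.01 = 1.87; fold change = 2^-1.87 = 0.274
AT4G44830 has the largest |ΔΔCt| = 4.37.

20.678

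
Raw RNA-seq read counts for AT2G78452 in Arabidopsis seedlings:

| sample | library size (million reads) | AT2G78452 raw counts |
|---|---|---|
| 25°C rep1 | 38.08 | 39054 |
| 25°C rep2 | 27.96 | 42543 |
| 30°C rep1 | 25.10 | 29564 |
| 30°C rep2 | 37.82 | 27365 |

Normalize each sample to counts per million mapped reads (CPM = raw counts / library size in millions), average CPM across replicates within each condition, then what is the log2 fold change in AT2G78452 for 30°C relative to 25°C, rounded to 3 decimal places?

CPM(25°C rep1) = 39054 / 38.08 = 1025.5777
CPM(25°C rep2) = 42543 / 27.96 = 1521.5665
CPM(30°C rep1) = 29564 / 25.10 = 1177.8486
CPM(30°C rep2) = 27365 / 37.82 = 723.5590
mean CPM(25°C) = 1273.5721; mean CPM(30°C) = 950.7038
Fold change = 950.7038 / 1273.5721 = 0.74649
log2(0.74649) = -0.4218

-0.422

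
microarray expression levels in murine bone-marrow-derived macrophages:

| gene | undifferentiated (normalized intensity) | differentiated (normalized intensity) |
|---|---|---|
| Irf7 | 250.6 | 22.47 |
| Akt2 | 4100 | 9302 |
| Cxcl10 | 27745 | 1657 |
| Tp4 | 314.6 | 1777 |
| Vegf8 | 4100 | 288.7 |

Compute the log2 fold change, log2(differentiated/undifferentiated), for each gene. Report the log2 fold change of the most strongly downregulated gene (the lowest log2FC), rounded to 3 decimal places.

-4.066

log2(22.47/250.6) = -3.479  (Irf7)
log2(9302/4100) = 1.182  (Akt2)
log2(1657/27745) = -4.066  (Cxcl10)
log2(1777/314.6) = 2.498  (Tp4)
log2(288.7/4100) = -3.828  (Vegf8)
Cxcl10 is most strongly downregulated.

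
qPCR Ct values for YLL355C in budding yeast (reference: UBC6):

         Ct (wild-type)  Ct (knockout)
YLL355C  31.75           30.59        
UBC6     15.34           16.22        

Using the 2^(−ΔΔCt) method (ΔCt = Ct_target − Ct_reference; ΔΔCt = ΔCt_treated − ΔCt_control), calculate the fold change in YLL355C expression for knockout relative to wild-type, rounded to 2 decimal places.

4.11

ΔCt(wild-type) = 31.750 − 15.340 = 16.410
ΔCt(knockout) = 30.590 − 16.220 = 14.370
ΔΔCt = 14.370 − 16.410 = -2.040
Fold change = 2^(−(-2.040)) = 2^2.040 = 4.112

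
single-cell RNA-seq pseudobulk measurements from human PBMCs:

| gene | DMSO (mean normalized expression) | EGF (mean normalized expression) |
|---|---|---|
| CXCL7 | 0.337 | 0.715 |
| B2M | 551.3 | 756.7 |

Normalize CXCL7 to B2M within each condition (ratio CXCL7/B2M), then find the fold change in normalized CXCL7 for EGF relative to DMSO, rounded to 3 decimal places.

CXCL7/B2M (DMSO) = 0.337 / 551.3 = 0.00061128
CXCL7/B2M (EGF) = 0.715 / 756.7 = 0.00094489
Fold change = 0.00094489 / 0.00061128 = 1.5458

1.546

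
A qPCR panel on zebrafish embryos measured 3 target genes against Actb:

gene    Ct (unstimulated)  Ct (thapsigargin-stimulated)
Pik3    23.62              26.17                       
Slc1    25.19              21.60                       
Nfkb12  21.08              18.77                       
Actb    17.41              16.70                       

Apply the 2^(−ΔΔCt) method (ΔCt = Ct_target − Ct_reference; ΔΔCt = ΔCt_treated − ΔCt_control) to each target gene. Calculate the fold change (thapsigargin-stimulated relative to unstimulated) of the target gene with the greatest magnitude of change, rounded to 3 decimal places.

0.104

Pik3: ΔΔCt = (26.17−16.70) − (23.62−17.41) = 9.47 − 6.21 = 3.26; fold change = 2^-3.26 = 0.104
Slc1: ΔΔCt = (21.60−16.70) − (25.19−17.41) = 4.90 − 7.78 = -2.88; fold change = 2^2.88 = 7.362
Nfkb12: ΔΔCt = (18.77−16.70) − (21.08−17.41) = 2.07 − 3.67 = -1.60; fold change = 2^1.60 = 3.031
Pik3 has the largest |ΔΔCt| = 3.26.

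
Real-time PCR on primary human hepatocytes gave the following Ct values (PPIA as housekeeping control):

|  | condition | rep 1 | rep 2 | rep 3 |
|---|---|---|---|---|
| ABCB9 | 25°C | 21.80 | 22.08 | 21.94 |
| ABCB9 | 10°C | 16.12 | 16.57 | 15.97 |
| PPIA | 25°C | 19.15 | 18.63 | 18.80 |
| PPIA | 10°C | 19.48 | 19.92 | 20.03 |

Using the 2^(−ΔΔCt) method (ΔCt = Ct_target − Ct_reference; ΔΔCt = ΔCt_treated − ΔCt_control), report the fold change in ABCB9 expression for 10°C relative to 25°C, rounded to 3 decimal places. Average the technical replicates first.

Mean Ct: ABCB9 25°C 21.940; ABCB9 10°C 16.220; PPIA 25°C 18.860; PPIA 10°C 19.810
ΔCt(25°C) = 21.940 − 18.860 = 3.080
ΔCt(10°C) = 16.220 − 19.810 = -3.590
ΔΔCt = -3.590 − 3.080 = -6.670
Fold change = 2^(−(-6.670)) = 2^6.670 = 101.8287

101.829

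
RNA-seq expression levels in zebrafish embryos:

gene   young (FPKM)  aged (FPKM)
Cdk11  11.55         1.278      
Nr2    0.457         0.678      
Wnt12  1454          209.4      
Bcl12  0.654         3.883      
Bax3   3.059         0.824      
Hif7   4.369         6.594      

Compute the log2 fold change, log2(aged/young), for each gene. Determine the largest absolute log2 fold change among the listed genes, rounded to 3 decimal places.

log2(1.278/11.55) = -3.176  (Cdk11)
log2(0.678/0.457) = 0.569  (Nr2)
log2(209.4/1454) = -2.796  (Wnt12)
log2(3.883/0.654) = 2.570  (Bcl12)
log2(0.824/3.059) = -1.892  (Bax3)
log2(6.594/4.369) = 0.594  (Hif7)
The largest magnitude belongs to Cdk11.

3.176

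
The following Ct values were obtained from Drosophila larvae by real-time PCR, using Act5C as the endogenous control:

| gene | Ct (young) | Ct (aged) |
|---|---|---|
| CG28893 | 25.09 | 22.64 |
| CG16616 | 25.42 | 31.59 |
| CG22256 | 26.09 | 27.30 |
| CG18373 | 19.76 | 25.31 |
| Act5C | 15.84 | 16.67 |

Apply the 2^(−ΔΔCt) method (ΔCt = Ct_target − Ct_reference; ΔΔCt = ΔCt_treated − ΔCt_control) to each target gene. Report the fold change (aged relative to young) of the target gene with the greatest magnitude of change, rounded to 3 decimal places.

CG28893: ΔΔCt = (22.64−16.67) − (25.09−15.84) = 5.97 − 9.25 = -3.28; fold change = 2^3.28 = 9.714
CG16616: ΔΔCt = (31.59−16.67) − (25.42−15.84) = 14.92 − 9.58 = 5.34; fold change = 2^-5.34 = 0.025
CG22256: ΔΔCt = (27.30−16.67) − (26.09−15.84) = 10.63 − 10.25 = 0.38; fold change = 2^-0.38 = 0.768
CG18373: ΔΔCt = (25.31−16.67) − (19.76−15.84) = 8.64 − 3.92 = 4.72; fold change = 2^-4.72 = 0.038
CG16616 has the largest |ΔΔCt| = 5.34.

0.025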